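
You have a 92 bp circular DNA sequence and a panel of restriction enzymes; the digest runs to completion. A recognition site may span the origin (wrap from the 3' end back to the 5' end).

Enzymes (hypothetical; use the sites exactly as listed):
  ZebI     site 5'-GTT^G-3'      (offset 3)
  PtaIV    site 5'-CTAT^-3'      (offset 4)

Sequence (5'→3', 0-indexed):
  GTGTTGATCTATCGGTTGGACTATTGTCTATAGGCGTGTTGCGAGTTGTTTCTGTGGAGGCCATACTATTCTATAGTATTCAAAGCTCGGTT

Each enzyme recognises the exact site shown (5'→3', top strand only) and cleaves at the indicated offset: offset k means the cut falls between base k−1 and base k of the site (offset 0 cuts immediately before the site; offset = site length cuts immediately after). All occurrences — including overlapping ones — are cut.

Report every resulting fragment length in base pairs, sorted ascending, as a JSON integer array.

Per-enzyme occurrences:
  ZebI (GTTG, off=3): starts [2, 14, 37, 44, 89] → cuts [0, 5, 17, 40, 47]
  PtaIV (CTAT, off=4): starts [8, 20, 27, 65, 70] → cuts [12, 24, 31, 69, 74]

All cut coordinates (distinct, sorted): [0, 5, 12, 17, 24, 31, 40, 47, 69, 74]

Fragment lengths:
  0→5: 5 bp
  5→12: 7 bp
  12→17: 5 bp
  17→24: 7 bp
  24→31: 7 bp
  31→40: 9 bp
  40→47: 7 bp
  47→69: 22 bp
  69→74: 5 bp
  74→0 (wrap): 92-74+0 = 18 bp

[5,5,5,7,7,7,7,9,18,22]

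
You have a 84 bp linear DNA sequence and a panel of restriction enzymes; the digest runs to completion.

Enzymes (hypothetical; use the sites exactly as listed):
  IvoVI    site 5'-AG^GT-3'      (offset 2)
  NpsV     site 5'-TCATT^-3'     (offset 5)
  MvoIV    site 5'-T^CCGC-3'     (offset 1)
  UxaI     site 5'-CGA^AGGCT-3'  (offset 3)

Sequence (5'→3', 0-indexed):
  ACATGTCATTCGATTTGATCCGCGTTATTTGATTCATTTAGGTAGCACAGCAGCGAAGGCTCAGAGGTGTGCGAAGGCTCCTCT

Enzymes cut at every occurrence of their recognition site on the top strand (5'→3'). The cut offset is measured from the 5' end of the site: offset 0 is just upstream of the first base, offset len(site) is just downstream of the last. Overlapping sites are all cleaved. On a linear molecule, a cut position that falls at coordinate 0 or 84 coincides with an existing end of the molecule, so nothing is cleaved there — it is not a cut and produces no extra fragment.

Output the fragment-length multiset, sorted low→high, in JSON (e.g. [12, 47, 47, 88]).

Scan for sites:
  IvoVI AGGT/2: at [39, 64] ⇒ [41, 66]
  NpsV TCATT/5: at [5, 33] ⇒ [10, 38]
  MvoIV TCCGC/1: at [18] ⇒ [19]
  UxaI CGAAGGCT/3: at [53, 71] ⇒ [56, 74]

All cut coordinates (distinct, sorted): [10, 19, 38, 41, 56, 66, 74]

Fragment lengths:
  [0,10): 10 bp
  [10,19): 9 bp
  [19,38): 19 bp
  [38,41): 3 bp
  [41,56): 15 bp
  [56,66): 10 bp
  [66,74): 8 bp
  [74,84): 10 bp

[3,8,9,10,10,10,15,19]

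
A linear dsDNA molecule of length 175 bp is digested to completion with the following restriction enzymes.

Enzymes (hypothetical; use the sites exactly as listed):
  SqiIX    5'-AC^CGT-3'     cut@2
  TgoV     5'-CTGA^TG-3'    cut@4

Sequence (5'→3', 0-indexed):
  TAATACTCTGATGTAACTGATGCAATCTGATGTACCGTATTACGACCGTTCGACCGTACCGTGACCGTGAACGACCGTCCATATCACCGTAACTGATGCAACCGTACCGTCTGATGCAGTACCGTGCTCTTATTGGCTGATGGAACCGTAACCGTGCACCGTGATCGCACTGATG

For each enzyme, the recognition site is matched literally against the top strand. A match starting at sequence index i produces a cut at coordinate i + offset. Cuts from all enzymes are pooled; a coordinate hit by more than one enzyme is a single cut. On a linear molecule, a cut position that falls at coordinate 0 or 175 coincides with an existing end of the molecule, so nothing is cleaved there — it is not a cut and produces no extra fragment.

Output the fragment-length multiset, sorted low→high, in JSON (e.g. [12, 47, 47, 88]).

[2,5,5,5,6,6,6,6,7,7,8,8,9,9,10,10,11,11,12,14,18]

Scan for sites:
  SqiIX ACCGT/2: at [33, 44, 52, 57, 63, 73, 85, 100, 105, 120, 144, 150, 157] ⇒ [35, 46, 54, 59, 65, 75, 87, 102, 107, 122, 146, 152, 159]
  TgoV CTGATG/4: at [7, 16, 26, 92, 110, 136, 169] ⇒ [11, 20, 30, 96, 114, 140, 173]

Pooled cuts: [11, 20, 30, 35, 46, 54, 59, 65, 75, 87, 96, 102, 107, 114, 122, 140, 146, 152, 159, 173]

Fragment lengths:
  [0,11): 11 bp
  [11,20): 9 bp
  [20,30): 10 bp
  [30,35): 5 bp
  [35,46): 11 bp
  [46,54): 8 bp
  [54,59): 5 bp
  [59,65): 6 bp
  [65,75): 10 bp
  [75,87): 12 bp
  [87,96): 9 bp
  [96,102): 6 bp
  [102,107): 5 bp
  [107,114): 7 bp
  [114,122): 8 bp
  [122,140): 18 bp
  [140,146): 6 bp
  [146,152): 6 bp
  [152,159): 7 bp
  [159,173): 14 bp
  [173,175): 2 bp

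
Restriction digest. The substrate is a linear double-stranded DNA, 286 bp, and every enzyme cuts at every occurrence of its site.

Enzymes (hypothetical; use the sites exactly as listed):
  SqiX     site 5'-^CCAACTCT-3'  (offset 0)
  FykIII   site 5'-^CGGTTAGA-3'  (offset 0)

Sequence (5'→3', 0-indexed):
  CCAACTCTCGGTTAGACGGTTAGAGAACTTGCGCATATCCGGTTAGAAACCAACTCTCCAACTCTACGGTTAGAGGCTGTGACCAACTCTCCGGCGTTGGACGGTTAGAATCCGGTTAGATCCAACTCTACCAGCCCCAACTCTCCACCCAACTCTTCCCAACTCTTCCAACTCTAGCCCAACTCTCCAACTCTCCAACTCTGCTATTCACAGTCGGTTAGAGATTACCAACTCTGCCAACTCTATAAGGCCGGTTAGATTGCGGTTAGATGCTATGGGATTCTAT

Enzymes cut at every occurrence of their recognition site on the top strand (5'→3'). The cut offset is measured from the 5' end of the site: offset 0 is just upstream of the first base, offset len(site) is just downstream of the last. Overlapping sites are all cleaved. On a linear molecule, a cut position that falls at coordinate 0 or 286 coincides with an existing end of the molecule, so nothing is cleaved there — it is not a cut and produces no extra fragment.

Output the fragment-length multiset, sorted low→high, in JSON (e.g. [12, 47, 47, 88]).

[8,8,8,8,8,9,9,9,9,10,10,11,11,11,12,13,15,15,16,19,20,23,24]

Scan for sites:
  SqiX CCAACTCT/0: at [0, 49, 57, 82, 121, 136, 148, 158, 167, 178, 186, 194, 227, 236] ⇒ [49, 57, 82, 121, 136, 148, 158, 167, 178, 186, 194, 227, 236] (position 0 is a terminus of the linear molecule — no cut)
  FykIII CGGTTAGA/0: at [8, 16, 39, 66, 101, 112, 214, 251, 262] ⇒ [8, 16, 39, 66, 101, 112, 214, 251, 262]

All cut coordinates (distinct, sorted): [8, 16, 39, 49, 57, 66, 82, 101, 112, 121, 136, 148, 158, 167, 178, 186, 194, 214, 227, 236, 251, 262]

Fragment lengths:
  [0,8): 8 bp
  [8,16): 8 bp
  [16,39): 23 bp
  [39,49): 10 bp
  [49,57): 8 bp
  [57,66): 9 bp
  [66,82): 16 bp
  [82,101): 19 bp
  [101,112): 11 bp
  [112,121): 9 bp
  [121,136): 15 bp
  [136,148): 12 bp
  [148,158): 10 bp
  [158,167): 9 bp
  [167,178): 11 bp
  [178,186): 8 bp
  [186,194): 8 bp
  [194,214): 20 bp
  [214,227): 13 bp
  [227,236): 9 bp
  [236,251): 15 bp
  [251,262): 11 bp
  [262,286): 24 bp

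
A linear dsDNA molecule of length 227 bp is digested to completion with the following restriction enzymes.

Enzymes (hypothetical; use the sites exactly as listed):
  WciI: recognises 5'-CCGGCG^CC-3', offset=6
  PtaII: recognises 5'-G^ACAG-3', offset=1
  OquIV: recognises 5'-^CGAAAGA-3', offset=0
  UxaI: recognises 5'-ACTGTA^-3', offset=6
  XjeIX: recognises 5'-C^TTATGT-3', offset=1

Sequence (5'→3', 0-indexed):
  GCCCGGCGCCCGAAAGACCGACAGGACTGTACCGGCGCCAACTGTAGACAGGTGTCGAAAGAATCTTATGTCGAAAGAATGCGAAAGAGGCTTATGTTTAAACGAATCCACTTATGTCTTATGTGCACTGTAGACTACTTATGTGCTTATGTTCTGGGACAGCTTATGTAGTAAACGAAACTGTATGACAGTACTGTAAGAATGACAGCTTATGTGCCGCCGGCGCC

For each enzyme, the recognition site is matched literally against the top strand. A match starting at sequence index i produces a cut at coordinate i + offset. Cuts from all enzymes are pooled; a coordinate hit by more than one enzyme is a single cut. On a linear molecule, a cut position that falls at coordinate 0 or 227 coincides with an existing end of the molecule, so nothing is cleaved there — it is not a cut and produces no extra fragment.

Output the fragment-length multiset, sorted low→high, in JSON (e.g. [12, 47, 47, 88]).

[1,2,2,2,5,5,6,6,6,6,7,8,8,8,9,10,10,10,10,11,11,12,14,16,20,22]

Site scan:
  WciI CCGGCGCC/6: at [2, 31, 219] ⇒ [8, 37, 225]
  PtaII GACAG/1: at [19, 46, 157, 186, 203] ⇒ [20, 47, 158, 187, 204]
  OquIV CGAAAGA/0: at [10, 55, 71, 81] ⇒ [10, 55, 71, 81]
  UxaI ACTGTA/6: at [25, 40, 126, 179, 192] ⇒ [31, 46, 132, 185, 198]
  XjeIX CTTATGT/1: at [64, 90, 110, 117, 137, 145, 162, 208] ⇒ [65, 91, 111, 118, 138, 146, 163, 209]

All cut coordinates (distinct, sorted): [8, 10, 20, 31, 37, 46, 47, 55, 65, 71, 81, 91, 111, 118, 132, 138, 146, 158, 163, 185, 187, 198, 204, 209, 225]

Fragment lengths:
  [0,8): 8 bp
  [8,10): 2 bp
  [10,20): 10 bp
  [20,31): 11 bp
  [31,37): 6 bp
  [37,46): 9 bp
  [46,47): 1 bp
  [47,55): 8 bp
  [55,65): 10 bp
  [65,71): 6 bp
  [71,81): 10 bp
  [81,91): 10 bp
  [91,111): 20 bp
  [111,118): 7 bp
  [118,132): 14 bp
  [132,138): 6 bp
  [138,146): 8 bp
  [146,158): 12 bp
  [158,163): 5 bp
  [163,185): 22 bp
  [185,187): 2 bp
  [187,198): 11 bp
  [198,204): 6 bp
  [204,209): 5 bp
  [209,225): 16 bp
  [225,227): 2 bp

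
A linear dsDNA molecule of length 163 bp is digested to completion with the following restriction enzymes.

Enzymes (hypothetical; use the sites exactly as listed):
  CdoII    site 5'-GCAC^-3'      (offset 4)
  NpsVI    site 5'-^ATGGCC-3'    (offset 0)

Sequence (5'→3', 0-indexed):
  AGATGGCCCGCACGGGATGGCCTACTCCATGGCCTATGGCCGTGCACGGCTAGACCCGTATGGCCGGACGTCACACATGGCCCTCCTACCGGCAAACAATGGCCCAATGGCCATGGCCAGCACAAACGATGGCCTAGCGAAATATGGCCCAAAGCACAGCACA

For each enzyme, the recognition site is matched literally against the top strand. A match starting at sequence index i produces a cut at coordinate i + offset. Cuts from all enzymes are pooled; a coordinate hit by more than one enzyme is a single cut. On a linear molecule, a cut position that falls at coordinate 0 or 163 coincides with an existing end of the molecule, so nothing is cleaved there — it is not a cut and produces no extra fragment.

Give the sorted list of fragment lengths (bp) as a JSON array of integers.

[1,2,3,5,5,6,7,8,11,11,12,12,12,14,15,17,22]

Scan for sites:
  CdoII (GCAC, off=4): starts [9, 43, 119, 153, 158] → cuts [13, 47, 123, 157, 162]
  NpsVI (ATGGCC, off=0): starts [2, 16, 28, 35, 59, 76, 98, 106, 112, 128, 143] → cuts [2, 16, 28, 35, 59, 76, 98, 106, 112, 128, 143]

Pooled cuts: [2, 13, 16, 28, 35, 47, 59, 76, 98, 106, 112, 123, 128, 143, 157, 162]

Fragment lengths:
  [0,2): 2 bp
  [2,13): 11 bp
  [13,16): 3 bp
  [16,28): 12 bp
  [28,35): 7 bp
  [35,47): 12 bp
  [47,59): 12 bp
  [59,76): 17 bp
  [76,98): 22 bp
  [98,106): 8 bp
  [106,112): 6 bp
  [112,123): 11 bp
  [123,128): 5 bp
  [128,143): 15 bp
  [143,157): 14 bp
  [157,162): 5 bp
  [162,163): 1 bp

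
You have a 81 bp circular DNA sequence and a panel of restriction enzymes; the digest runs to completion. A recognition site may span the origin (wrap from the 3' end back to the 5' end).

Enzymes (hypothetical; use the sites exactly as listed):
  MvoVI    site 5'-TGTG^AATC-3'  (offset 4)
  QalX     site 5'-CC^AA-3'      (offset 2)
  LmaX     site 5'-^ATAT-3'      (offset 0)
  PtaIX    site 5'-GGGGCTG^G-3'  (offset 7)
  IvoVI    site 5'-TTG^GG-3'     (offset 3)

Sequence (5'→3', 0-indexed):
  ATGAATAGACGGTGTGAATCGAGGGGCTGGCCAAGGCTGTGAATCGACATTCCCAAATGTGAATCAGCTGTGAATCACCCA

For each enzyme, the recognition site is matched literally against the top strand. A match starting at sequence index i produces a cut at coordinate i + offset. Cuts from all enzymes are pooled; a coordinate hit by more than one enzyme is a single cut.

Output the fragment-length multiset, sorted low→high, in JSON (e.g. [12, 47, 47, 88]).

[3,7,8,9,11,13,13,17]

Site scan:
  MvoVI TGTGAATC/4: at [12, 37, 57, 68] ⇒ [16, 41, 61, 72]
  QalX CCAA/2: at [30, 52, 78] ⇒ [32, 54, 80]
  LmaX (ATAT, off=0): no sites
  PtaIX GGGGCTGG/7: at [22] ⇒ [29]
  IvoVI (TTGGG, off=3): no sites

Pooled cuts: [16, 29, 32, 41, 54, 61, 72, 80]

Fragments:
  16→29: 13 bp
  29→32: 3 bp
  32→41: 9 bp
  41→54: 13 bp
  54→61: 7 bp
  61→72: 11 bp
  72→80: 8 bp
  80→16 (wrap): 81-80+16 = 17 bp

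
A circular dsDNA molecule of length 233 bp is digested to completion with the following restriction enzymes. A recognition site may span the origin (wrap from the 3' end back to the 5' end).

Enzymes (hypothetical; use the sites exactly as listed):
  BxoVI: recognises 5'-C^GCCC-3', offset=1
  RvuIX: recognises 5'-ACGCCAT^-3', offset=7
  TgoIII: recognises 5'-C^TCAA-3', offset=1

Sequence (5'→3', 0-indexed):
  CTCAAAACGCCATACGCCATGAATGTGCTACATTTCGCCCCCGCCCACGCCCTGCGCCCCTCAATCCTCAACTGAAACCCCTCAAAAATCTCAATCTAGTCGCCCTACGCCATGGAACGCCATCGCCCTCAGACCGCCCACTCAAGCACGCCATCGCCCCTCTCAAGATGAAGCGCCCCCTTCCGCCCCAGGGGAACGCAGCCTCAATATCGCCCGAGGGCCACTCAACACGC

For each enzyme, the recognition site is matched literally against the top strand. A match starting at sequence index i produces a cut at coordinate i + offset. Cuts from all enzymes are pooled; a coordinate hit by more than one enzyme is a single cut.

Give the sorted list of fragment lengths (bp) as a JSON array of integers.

Scan for sites:
  BxoVI CGCCC/1: at [35, 41, 47, 54, 100, 123, 134, 154, 173, 183, 210] ⇒ [36, 42, 48, 55, 101, 124, 135, 155, 174, 184, 211]
  RvuIX ACGCCAT/7: at [6, 13, 106, 116, 147] ⇒ [13, 20, 113, 123, 154]
  TgoIII CTCAA/1: at [0, 59, 66, 80, 89, 140, 161, 202, 223] ⇒ [1, 60, 67, 81, 90, 141, 162, 203, 224]

All cut coordinates (distinct, sorted): [1, 13, 20, 36, 42, 48, 55, 60, 67, 81, 90, 101, 113, 123, 124, 135, 141, 154, 155, 162, 174, 184, 203, 211, 224]

Fragments:
  1→13: 12 bp
  13→20: 7 bp
  20→36: 16 bp
  36→42: 6 bp
  42→48: 6 bp
  48→55: 7 bp
  55→60: 5 bp
  60→67: 7 bp
  67→81: 14 bp
  81→90: 9 bp
  90→101: 11 bp
  101→113: 12 bp
  113→123: 10 bp
  123→124: 1 bp
  124→135: 11 bp
  135→141: 6 bp
  141→154: 13 bp
  154→155: 1 bp
  155→162: 7 bp
  162→174: 12 bp
  174→184: 10 bp
  184→203: 19 bp
  203→211: 8 bp
  211→224: 13 bp
  224→1 (wrap): 233-224+1 = 10 bp

[1,1,5,6,6,6,7,7,7,7,8,9,10,10,10,11,11,12,12,12,13,13,14,16,19]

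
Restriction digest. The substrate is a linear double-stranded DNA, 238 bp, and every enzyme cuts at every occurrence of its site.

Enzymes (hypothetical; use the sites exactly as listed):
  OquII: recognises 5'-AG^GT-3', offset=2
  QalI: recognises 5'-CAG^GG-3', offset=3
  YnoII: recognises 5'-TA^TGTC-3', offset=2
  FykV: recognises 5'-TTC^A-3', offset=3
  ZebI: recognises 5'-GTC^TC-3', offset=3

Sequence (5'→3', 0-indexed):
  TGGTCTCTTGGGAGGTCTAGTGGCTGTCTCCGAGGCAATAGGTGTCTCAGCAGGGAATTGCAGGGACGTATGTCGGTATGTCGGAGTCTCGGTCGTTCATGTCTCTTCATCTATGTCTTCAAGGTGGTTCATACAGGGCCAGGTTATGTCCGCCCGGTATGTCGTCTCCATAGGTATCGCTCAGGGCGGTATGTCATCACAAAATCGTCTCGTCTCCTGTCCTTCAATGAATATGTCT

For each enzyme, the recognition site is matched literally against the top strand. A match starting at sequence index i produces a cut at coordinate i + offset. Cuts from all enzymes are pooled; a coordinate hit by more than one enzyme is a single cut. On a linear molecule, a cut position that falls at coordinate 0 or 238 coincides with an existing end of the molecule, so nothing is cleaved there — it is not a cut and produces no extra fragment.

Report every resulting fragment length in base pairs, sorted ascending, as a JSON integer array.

[3,4,5,5,5,5,5,5,5,6,6,7,7,7,7,7,7,7,8,8,9,10,10,10,11,11,13,13,14,18]

Scan for sites:
  OquII (AGGT, off=2): starts [12, 39, 121, 140, 171] → cuts [14, 41, 123, 142, 173]
  QalI (CAGGG, off=3): starts [50, 60, 133, 181] → cuts [53, 63, 136, 184]
  YnoII (TATGTC, off=2): starts [68, 76, 111, 144, 157, 189, 231] → cuts [70, 78, 113, 146, 159, 191, 233]
  FykV (TTCA, off=3): starts [95, 105, 117, 127, 222] → cuts [98, 108, 120, 130, 225]
  ZebI (GTCTC, off=3): starts [2, 25, 43, 85, 100, 163, 206, 211] → cuts [5, 28, 46, 88, 103, 166, 209, 214]

Pooled cuts: [5, 14, 28, 41, 46, 53, 63, 70, 78, 88, 98, 103, 108, 113, 120, 123, 130, 136, 142, 146, 159, 166, 173, 184, 191, 209, 214, 225, 233]

Fragment lengths:
  [0,5): 5 bp
  [5,14): 9 bp
  [14,28): 14 bp
  [28,41): 13 bp
  [41,46): 5 bp
  [46,53): 7 bp
  [53,63): 10 bp
  [63,70): 7 bp
  [70,78): 8 bp
  [78,88): 10 bp
  [88,98): 10 bp
  [98,103): 5 bp
  [103,108): 5 bp
  [108,113): 5 bp
  [113,120): 7 bp
  [120,123): 3 bp
  [123,130): 7 bp
  [130,136): 6 bp
  [136,142): 6 bp
  [142,146): 4 bp
  [146,159): 13 bp
  [159,166): 7 bp
  [166,173): 7 bp
  [173,184): 11 bp
  [184,191): 7 bp
  [191,209): 18 bp
  [209,214): 5 bp
  [214,225): 11 bp
  [225,233): 8 bp
  [233,238): 5 bp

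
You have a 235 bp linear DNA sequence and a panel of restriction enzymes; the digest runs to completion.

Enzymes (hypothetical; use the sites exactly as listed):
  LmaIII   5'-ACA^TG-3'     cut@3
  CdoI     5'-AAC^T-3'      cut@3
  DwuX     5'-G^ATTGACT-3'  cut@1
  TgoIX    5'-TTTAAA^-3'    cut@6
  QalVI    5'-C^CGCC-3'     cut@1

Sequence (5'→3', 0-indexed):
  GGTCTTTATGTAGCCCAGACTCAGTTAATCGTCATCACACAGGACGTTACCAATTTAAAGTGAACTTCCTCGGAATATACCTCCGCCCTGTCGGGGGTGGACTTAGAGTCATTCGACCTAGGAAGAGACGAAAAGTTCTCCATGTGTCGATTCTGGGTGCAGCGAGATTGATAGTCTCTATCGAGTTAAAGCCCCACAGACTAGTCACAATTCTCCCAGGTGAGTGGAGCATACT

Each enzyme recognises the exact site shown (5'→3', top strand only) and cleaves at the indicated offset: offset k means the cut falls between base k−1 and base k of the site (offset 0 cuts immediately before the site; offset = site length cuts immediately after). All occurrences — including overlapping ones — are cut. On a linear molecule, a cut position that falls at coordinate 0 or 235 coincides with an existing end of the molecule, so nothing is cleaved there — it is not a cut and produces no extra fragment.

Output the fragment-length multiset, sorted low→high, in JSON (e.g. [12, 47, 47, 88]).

Site scan:
  LmaIII (ACATG, off=3): no sites
  CdoI (AACT, off=3): starts [62] → cuts [65]
  DwuX (GATTGACT, off=1): no sites
  TgoIX (TTTAAA, off=6): starts [53] → cuts [59]
  QalVI (CCGCC, off=1): starts [82] → cuts [83]

Pooled cuts: [59, 65, 83]

Fragment lengths:
  [0,59): 59 bp
  [59,65): 6 bp
  [65,83): 18 bp
  [83,235): 152 bp

[6,18,59,152]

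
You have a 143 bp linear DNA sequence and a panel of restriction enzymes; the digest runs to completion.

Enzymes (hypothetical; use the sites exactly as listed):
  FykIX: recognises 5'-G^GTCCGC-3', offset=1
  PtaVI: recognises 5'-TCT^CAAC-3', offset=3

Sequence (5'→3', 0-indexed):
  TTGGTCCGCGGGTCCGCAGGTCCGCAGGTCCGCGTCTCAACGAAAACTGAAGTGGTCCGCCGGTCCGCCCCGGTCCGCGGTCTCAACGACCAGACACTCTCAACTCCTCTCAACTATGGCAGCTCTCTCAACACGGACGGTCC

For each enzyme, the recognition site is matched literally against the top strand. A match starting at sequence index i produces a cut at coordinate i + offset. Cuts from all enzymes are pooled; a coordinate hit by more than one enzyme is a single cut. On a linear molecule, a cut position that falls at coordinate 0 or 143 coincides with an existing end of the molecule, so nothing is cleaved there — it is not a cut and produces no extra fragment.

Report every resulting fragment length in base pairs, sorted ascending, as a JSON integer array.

[3,8,8,8,8,10,10,10,11,15,17,17,18]

Site scan:
  FykIX GGTCCGC/1: at [2, 10, 18, 26, 53, 61, 71] ⇒ [3, 11, 19, 27, 54, 62, 72]
  PtaVI TCTCAAC/3: at [34, 80, 97, 107, 125] ⇒ [37, 83, 100, 110, 128]

All cut coordinates (distinct, sorted): [3, 11, 19, 27, 37, 54, 62, 72, 83, 100, 110, 128]

Fragments:
  [0,3): 3 bp
  [3,11): 8 bp
  [11,19): 8 bp
  [19,27): 8 bp
  [27,37): 10 bp
  [37,54): 17 bp
  [54,62): 8 bp
  [62,72): 10 bp
  [72,83): 11 bp
  [83,100): 17 bp
  [100,110): 10 bp
  [110,128): 18 bp
  [128,143): 15 bp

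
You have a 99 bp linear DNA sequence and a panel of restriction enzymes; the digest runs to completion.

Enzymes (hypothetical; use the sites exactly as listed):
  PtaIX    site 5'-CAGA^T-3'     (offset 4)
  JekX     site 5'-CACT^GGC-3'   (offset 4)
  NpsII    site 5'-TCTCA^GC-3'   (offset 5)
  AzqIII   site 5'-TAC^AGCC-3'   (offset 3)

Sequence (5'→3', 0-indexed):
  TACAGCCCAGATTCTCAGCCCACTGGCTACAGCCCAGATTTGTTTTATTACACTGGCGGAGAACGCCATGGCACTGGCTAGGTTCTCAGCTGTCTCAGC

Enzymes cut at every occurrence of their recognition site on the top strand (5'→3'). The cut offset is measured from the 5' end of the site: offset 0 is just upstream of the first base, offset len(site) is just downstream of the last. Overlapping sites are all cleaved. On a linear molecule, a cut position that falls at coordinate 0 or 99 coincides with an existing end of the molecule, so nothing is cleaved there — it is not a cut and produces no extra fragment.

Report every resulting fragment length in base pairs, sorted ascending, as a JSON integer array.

Per-enzyme occurrences:
  PtaIX CAGAT/4: at [7, 34] ⇒ [11, 38]
  JekX CACTGGC/4: at [20, 50, 71] ⇒ [24, 54, 75]
  NpsII TCTCAGC/5: at [12, 83, 92] ⇒ [17, 88, 97]
  AzqIII TACAGCC/3: at [0, 27] ⇒ [3, 30]

All cut coordinates (distinct, sorted): [3, 11, 17, 24, 30, 38, 54, 75, 88, 97]

Fragments:
  [0,3): 3 bp
  [3,11): 8 bp
  [11,17): 6 bp
  [17,24): 7 bp
  [24,30): 6 bp
  [30,38): 8 bp
  [38,54): 16 bp
  [54,75): 21 bp
  [75,88): 13 bp
  [88,97): 9 bp
  [97,99): 2 bp

[2,3,6,6,7,8,8,9,13,16,21]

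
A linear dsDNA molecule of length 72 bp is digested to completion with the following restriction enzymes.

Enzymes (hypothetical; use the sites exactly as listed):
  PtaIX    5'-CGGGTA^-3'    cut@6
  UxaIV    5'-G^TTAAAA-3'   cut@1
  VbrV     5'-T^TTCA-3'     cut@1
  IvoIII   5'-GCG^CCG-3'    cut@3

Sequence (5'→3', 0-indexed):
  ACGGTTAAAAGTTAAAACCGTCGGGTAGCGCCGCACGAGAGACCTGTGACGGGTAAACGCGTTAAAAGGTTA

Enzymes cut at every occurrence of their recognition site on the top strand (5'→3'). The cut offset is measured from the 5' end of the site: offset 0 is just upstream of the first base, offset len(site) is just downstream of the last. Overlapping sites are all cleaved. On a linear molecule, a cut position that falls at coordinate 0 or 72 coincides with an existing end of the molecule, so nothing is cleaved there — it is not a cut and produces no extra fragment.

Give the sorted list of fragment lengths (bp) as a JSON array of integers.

Site scan:
  PtaIX (CGGGTA, off=6): starts [21, 49] → cuts [27, 55]
  UxaIV (GTTAAAA, off=1): starts [3, 10, 60] → cuts [4, 11, 61]
  VbrV (TTTCA, off=1): no sites
  IvoIII (GCGCCG, off=3): starts [27] → cuts [30]

All cut coordinates (distinct, sorted): [4, 11, 27, 30, 55, 61]

Fragments:
  [0,4): 4 bp
  [4,11): 7 bp
  [11,27): 16 bp
  [27,30): 3 bp
  [30,55): 25 bp
  [55,61): 6 bp
  [61,72): 11 bp

[3,4,6,7,11,16,25]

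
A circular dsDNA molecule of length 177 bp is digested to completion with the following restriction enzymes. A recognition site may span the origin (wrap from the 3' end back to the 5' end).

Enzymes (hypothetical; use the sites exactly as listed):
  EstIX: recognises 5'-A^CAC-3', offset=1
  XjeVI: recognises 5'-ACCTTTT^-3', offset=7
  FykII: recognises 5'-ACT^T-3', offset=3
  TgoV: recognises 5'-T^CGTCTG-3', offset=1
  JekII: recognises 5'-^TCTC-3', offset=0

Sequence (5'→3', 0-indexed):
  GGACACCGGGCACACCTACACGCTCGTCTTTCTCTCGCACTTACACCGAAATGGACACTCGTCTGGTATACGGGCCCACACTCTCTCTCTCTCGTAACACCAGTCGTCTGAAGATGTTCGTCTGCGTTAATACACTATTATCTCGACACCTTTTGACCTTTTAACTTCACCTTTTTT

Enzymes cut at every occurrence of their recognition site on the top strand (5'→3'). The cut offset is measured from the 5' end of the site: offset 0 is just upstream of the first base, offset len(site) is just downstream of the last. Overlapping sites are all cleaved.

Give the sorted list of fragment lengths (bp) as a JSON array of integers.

[2,2,2,2,2,2,3,4,4,5,6,6,7,8,8,8,8,9,9,9,12,12,14,14,19]

Per-enzyme occurrences:
  EstIX ACAC/1: at [2, 11, 17, 42, 54, 77, 96, 131, 145] ⇒ [3, 12, 18, 43, 55, 78, 97, 132, 146]
  XjeVI ACCTTTT/7: at [147, 155, 168] ⇒ [154, 162, 175]
  FykII ACTT/3: at [38, 163] ⇒ [41, 166]
  TgoV TCGTCTG/1: at [58, 103, 117] ⇒ [59, 104, 118]
  JekII TCTC/0: at [30, 32, 81, 83, 85, 87, 89, 140] ⇒ [30, 32, 81, 83, 85, 87, 89, 140]

Pooled cuts: [3, 12, 18, 30, 32, 41, 43, 55, 59, 78, 81, 83, 85, 87, 89, 97, 104, 118, 132, 140, 146, 154, 162, 166, 175]

Fragments:
  3→12: 9 bp
  12→18: 6 bp
  18→30: 12 bp
  30→32: 2 bp
  32→41: 9 bp
  41→43: 2 bp
  43→55: 12 bp
  55→59: 4 bp
  59→78: 19 bp
  78→81: 3 bp
  81→83: 2 bp
  83→85: 2 bp
  85→87: 2 bp
  87→89: 2 bp
  89→97: 8 bp
  97→104: 7 bp
  104→118: 14 bp
  118→132: 14 bp
  132→140: 8 bp
  140→146: 6 bp
  146→154: 8 bp
  154→162: 8 bp
  162→166: 4 bp
  166→175: 9 bp
  175→3 (wrap): 177-175+3 = 5 bp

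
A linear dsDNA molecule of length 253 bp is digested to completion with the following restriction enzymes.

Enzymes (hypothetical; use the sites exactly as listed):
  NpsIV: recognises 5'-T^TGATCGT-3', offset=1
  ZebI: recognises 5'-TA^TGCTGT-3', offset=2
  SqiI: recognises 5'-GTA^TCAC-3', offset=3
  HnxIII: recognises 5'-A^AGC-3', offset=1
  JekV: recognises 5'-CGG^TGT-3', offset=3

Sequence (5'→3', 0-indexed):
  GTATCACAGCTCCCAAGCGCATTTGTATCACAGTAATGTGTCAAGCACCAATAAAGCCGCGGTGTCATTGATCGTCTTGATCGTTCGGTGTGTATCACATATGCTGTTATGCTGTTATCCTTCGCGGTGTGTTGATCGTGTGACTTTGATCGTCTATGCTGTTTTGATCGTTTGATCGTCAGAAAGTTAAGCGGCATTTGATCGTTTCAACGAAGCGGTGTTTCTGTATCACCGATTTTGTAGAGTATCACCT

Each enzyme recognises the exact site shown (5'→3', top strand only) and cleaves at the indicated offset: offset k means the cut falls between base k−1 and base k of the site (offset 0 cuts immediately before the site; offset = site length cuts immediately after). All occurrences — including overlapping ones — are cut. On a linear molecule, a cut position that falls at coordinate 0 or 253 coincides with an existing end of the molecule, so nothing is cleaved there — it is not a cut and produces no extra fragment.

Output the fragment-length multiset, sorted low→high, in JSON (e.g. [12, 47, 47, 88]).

[3,5,5,6,6,6,7,8,8,8,8,9,9,10,10,11,11,12,12,14,15,16,17,18,19]

Per-enzyme occurrences:
  NpsIV TTGATCGT/1: at [67, 76, 131, 145, 163, 171, 197] ⇒ [68, 77, 132, 146, 164, 172, 198]
  ZebI TATGCTGT/2: at [99, 107, 154] ⇒ [101, 109, 156]
  SqiI GTATCAC/3: at [0, 24, 91, 225, 244] ⇒ [3, 27, 94, 228, 247]
  HnxIII AAGC/1: at [14, 42, 53, 188, 212] ⇒ [15, 43, 54, 189, 213]
  JekV CGGTGT/3: at [59, 85, 124, 215] ⇒ [62, 88, 127, 218]

Pooled cuts: [3, 15, 27, 43, 54, 62, 68, 77, 88, 94, 101, 109, 127, 132, 146, 156, 164, 172, 189, 198, 213, 218, 228, 247]

Fragments:
  [0,3): 3 bp
  [3,15): 12 bp
  [15,27): 12 bp
  [27,43): 16 bp
  [43,54): 11 bp
  [54,62): 8 bp
  [62,68): 6 bp
  [68,77): 9 bp
  [77,88): 11 bp
  [88,94): 6 bp
  [94,101): 7 bp
  [101,109): 8 bp
  [109,127): 18 bp
  [127,132): 5 bp
  [132,146): 14 bp
  [146,156): 10 bp
  [156,164): 8 bp
  [164,172): 8 bp
  [172,189): 17 bp
  [189,198): 9 bp
  [198,213): 15 bp
  [213,218): 5 bp
  [218,228): 10 bp
  [228,247): 19 bp
  [247,253): 6 bp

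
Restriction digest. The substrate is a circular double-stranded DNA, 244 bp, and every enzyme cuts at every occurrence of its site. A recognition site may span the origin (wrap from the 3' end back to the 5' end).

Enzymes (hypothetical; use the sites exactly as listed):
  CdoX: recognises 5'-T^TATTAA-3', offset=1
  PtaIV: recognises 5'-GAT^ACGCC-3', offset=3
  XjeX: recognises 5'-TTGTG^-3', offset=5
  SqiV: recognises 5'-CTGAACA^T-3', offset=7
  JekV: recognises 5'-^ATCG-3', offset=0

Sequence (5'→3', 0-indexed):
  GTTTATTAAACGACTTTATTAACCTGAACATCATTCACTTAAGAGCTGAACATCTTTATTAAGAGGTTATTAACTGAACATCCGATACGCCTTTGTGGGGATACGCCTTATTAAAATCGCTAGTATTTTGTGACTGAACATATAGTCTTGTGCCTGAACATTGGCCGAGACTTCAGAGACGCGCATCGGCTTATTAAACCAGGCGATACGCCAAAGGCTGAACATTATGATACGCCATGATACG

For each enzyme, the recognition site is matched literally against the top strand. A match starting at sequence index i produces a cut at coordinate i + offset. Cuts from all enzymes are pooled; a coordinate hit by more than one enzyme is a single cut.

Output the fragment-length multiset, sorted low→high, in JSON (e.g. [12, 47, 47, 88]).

Site scan:
  CdoX (TTATTAA, off=1): starts [2, 15, 55, 66, 107, 190] → cuts [3, 16, 56, 67, 108, 191]
  PtaIV (GATACGCC, off=3): starts [83, 99, 204, 228] → cuts [86, 102, 207, 231]
  XjeX (TTGTG, off=5): starts [92, 127, 147] → cuts [97, 132, 152]
  SqiV (CTGAACAT, off=7): starts [23, 45, 73, 133, 153, 217] → cuts [30, 52, 80, 140, 160, 224]
  JekV (ATCG, off=0): starts [115, 184] → cuts [115, 184]

Pooled cuts: [3, 16, 30, 52, 56, 67, 80, 86, 97, 102, 108, 115, 132, 140, 152, 160, 184, 191, 207, 224, 231]

Fragments:
  3→16: 13 bp
  16→30: 14 bp
  30→52: 22 bp
  52→56: 4 bp
  56→67: 11 bp
  67→80: 13 bp
  80→86: 6 bp
  86→97: 11 bp
  97→102: 5 bp
  102→108: 6 bp
  108→115: 7 bp
  115→132: 17 bp
  132→140: 8 bp
  140→152: 12 bp
  152→160: 8 bp
  160→184: 24 bp
  184→191: 7 bp
  191→207: 16 bp
  207→224: 17 bp
  224→231: 7 bp
  231→3 (wrap): 244-231+3 = 16 bp

[4,5,6,6,7,7,7,8,8,11,11,12,13,13,14,16,16,17,17,22,24]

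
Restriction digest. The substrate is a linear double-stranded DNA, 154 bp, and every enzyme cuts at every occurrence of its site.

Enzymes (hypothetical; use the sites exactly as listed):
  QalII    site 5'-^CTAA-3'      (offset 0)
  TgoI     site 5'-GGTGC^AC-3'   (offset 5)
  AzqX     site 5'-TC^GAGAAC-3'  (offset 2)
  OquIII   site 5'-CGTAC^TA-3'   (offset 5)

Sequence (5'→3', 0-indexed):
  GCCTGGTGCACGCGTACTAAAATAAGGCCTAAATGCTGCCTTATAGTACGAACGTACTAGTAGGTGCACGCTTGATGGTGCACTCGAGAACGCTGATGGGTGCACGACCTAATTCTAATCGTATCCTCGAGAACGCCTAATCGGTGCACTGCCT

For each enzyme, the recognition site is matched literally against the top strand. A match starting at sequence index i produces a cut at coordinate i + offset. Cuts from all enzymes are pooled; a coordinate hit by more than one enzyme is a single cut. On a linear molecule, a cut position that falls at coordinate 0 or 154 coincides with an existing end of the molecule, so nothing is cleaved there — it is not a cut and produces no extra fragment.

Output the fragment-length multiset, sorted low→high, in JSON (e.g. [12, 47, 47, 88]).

[1,4,5,6,7,7,8,9,10,11,11,14,14,18,29]

Per-enzyme occurrences:
  QalII CTAA/0: at [16, 28, 108, 114, 136] ⇒ [16, 28, 108, 114, 136]
  TgoI GGTGCAC/5: at [4, 62, 76, 98, 142] ⇒ [9, 67, 81, 103, 147]
  AzqX TCGAGAAC/2: at [83, 126] ⇒ [85, 128]
  OquIII CGTACTA/5: at [12, 52] ⇒ [17, 57]

Pooled cuts: [9, 16, 17, 28, 57, 67, 81, 85, 103, 108, 114, 128, 136, 147]

Fragment lengths:
  [0,9): 9 bp
  [9,16): 7 bp
  [16,17): 1 bp
  [17,28): 11 bp
  [28,57): 29 bp
  [57,67): 10 bp
  [67,81): 14 bp
  [81,85): 4 bp
  [85,103): 18 bp
  [103,108): 5 bp
  [108,114): 6 bp
  [114,128): 14 bp
  [128,136): 8 bp
  [136,147): 11 bp
  [147,154): 7 bp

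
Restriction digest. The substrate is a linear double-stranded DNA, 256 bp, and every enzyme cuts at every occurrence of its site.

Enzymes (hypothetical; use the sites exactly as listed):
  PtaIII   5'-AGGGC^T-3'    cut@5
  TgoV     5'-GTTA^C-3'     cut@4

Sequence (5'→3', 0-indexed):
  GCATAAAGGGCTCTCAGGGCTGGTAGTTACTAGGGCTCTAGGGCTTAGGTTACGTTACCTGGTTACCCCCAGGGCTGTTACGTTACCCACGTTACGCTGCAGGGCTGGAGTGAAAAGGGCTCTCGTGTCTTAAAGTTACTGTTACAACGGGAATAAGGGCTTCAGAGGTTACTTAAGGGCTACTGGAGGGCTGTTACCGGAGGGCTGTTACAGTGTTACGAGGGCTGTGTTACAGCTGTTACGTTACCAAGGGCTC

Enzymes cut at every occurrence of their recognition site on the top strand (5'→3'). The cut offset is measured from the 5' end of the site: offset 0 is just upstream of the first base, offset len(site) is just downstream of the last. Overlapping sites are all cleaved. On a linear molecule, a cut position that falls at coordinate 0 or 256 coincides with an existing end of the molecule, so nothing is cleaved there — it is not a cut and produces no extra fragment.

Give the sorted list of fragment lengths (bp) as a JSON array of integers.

[2,5,5,5,5,5,5,6,7,7,7,8,8,8,8,8,9,9,9,9,9,9,10,11,11,11,11,15,16,18]

Site scan:
  PtaIII (AGGGCT, off=5): starts [6, 15, 31, 39, 70, 100, 115, 155, 175, 186, 200, 220, 249] → cuts [11, 20, 36, 44, 75, 105, 120, 160, 180, 191, 205, 225, 254]
  TgoV (GTTAC, off=4): starts [25, 48, 53, 61, 76, 81, 90, 134, 140, 167, 192, 206, 214, 228, 237, 242] → cuts [29, 52, 57, 65, 80, 85, 94, 138, 144, 171, 196, 210, 218, 232, 241, 246]

All cut coordinates (distinct, sorted): [11, 20, 29, 36, 44, 52, 57, 65, 75, 80, 85, 94, 105, 120, 138, 144, 160, 171, 180, 191, 196, 205, 210, 218, 225, 232, 241, 246, 254]

Fragments:
  [0,11): 11 bp
  [11,20): 9 bp
  [20,29): 9 bp
  [29,36): 7 bp
  [36,44): 8 bp
  [44,52): 8 bp
  [52,57): 5 bp
  [57,65): 8 bp
  [65,75): 10 bp
  [75,80): 5 bp
  [80,85): 5 bp
  [85,94): 9 bp
  [94,105): 11 bp
  [105,120): 15 bp
  [120,138): 18 bp
  [138,144): 6 bp
  [144,160): 16 bp
  [160,171): 11 bp
  [171,180): 9 bp
  [180,191): 11 bp
  [191,196): 5 bp
  [196,205): 9 bp
  [205,210): 5 bp
  [210,218): 8 bp
  [218,225): 7 bp
  [225,232): 7 bp
  [232,241): 9 bp
  [241,246): 5 bp
  [246,254): 8 bp
  [254,256): 2 bp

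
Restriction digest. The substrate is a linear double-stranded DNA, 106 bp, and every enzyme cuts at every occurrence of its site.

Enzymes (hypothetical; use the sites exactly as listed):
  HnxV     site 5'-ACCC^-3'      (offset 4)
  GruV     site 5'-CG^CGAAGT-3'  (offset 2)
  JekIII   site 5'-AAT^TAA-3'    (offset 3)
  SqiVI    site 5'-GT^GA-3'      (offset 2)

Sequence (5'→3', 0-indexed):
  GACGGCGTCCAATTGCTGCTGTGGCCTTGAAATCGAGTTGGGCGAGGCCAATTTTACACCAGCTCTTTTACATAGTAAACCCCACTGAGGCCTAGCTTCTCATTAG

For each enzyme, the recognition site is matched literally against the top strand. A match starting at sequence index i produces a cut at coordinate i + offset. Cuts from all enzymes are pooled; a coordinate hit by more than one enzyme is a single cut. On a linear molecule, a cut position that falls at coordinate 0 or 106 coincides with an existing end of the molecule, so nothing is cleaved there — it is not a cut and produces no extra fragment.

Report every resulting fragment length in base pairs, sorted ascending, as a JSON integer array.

Per-enzyme occurrences:
  HnxV (ACCC, off=4): starts [78] → cuts [82]
  GruV (CGCGAAGT, off=2): no sites
  JekIII (AATTAA, off=3): no sites
  SqiVI (GTGA, off=2): no sites

Pooled cuts: [82]

Fragment lengths:
  [0,82): 82 bp
  [82,106): 24 bp

[24,82]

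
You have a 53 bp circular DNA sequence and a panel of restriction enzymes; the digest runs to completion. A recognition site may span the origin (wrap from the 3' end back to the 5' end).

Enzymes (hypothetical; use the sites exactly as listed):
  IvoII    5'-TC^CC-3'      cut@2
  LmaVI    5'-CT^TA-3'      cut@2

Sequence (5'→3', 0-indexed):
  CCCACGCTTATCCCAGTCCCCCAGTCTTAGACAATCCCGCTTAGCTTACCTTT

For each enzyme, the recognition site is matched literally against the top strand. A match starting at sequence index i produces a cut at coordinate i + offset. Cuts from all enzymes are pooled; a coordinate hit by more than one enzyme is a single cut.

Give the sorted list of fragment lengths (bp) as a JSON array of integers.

[4,5,5,6,7,8,9,9]

Per-enzyme occurrences:
  IvoII (TCCC, off=2): starts [10, 16, 34, 52] → cuts [1, 12, 18, 36]
  LmaVI (CTTA, off=2): starts [6, 25, 39, 44] → cuts [8, 27, 41, 46]

All cut coordinates (distinct, sorted): [1, 8, 12, 18, 27, 36, 41, 46]

Fragments:
  1→8: 7 bp
  8→12: 4 bp
  12→18: 6 bp
  18→27: 9 bp
  27→36: 9 bp
  36→41: 5 bp
  41→46: 5 bp
  46→1 (wrap): 53-46+1 = 8 bp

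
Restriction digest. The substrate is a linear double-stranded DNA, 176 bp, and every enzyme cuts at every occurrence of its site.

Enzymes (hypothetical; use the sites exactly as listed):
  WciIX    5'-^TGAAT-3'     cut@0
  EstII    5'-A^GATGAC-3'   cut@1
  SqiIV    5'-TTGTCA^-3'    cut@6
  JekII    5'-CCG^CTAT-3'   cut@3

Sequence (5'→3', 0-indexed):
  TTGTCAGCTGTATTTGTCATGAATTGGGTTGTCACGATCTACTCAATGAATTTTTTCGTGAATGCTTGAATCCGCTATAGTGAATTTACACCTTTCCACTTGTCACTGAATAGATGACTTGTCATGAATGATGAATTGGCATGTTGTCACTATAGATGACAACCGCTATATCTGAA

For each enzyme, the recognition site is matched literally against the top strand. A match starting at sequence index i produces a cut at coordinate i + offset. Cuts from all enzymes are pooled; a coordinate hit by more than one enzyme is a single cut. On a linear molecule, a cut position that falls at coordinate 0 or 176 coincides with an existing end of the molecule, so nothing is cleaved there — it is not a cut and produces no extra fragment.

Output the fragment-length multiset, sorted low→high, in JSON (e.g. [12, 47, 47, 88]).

Per-enzyme occurrences:
  WciIX (TGAAT, off=0): starts [19, 46, 58, 66, 80, 106, 124, 131] → cuts [19, 46, 58, 66, 80, 106, 124, 131]
  EstII (AGATGAC, off=1): starts [111, 153] → cuts [112, 154]
  SqiIV (TTGTCA, off=6): starts [0, 13, 28, 99, 118, 143] → cuts [6, 19, 34, 105, 124, 149]
  JekII (CCGCTAT, off=3): starts [71, 162] → cuts [74, 165]

All cut coordinates (distinct, sorted): [6, 19, 34, 46, 58, 66, 74, 80, 105, 106, 112, 124, 131, 149, 154, 165]

Fragment lengths:
  [0,6): 6 bp
  [6,19): 13 bp
  [19,34): 15 bp
  [34,46): 12 bp
  [46,58): 12 bp
  [58,66): 8 bp
  [66,74): 8 bp
  [74,80): 6 bp
  [80,105): 25 bp
  [105,106): 1 bp
  [106,112): 6 bp
  [112,124): 12 bp
  [124,131): 7 bp
  [131,149): 18 bp
  [149,154): 5 bp
  [154,165): 11 bp
  [165,176): 11 bp

[1,5,6,6,6,7,8,8,11,11,12,12,12,13,15,18,25]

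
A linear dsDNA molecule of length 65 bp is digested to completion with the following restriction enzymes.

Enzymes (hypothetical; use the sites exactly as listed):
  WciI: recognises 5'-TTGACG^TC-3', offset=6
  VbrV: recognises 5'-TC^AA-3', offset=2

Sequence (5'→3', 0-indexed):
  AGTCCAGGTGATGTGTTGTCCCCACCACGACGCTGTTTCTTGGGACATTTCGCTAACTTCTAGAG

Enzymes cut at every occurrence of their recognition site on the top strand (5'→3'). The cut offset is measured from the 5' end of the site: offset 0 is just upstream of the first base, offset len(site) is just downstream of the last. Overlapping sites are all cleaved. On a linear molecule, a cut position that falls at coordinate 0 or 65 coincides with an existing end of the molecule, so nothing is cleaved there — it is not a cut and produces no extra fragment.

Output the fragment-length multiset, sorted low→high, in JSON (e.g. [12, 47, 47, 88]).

[65]

Site scan:
  WciI (TTGACGTC, off=6): no sites
  VbrV (TCAA, off=2): no sites

Pooled cuts: ∅

Fragment lengths:
  no cuts → one linear fragment of 65 bp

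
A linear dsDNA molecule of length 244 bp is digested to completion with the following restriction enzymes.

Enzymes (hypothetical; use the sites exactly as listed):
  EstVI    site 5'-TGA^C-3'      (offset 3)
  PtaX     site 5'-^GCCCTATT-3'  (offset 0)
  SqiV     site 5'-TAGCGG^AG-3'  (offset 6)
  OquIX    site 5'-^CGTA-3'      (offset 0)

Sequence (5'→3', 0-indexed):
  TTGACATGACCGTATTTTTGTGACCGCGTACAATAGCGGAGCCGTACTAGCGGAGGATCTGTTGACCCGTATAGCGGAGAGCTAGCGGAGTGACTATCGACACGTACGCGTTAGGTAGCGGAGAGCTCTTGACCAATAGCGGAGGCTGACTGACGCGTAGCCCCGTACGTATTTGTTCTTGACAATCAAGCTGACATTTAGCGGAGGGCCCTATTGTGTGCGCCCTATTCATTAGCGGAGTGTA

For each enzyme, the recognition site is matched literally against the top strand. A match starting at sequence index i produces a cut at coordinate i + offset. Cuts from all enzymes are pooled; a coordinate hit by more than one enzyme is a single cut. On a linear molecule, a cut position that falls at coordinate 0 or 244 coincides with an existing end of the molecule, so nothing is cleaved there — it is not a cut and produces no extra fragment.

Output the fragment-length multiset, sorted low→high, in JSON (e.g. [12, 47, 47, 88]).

Scan for sites:
  EstVI TGAC/3: at [1, 6, 20, 62, 90, 129, 146, 150, 179, 191] ⇒ [4, 9, 23, 65, 93, 132, 149, 153, 182, 194]
  PtaX GCCCTATT/0: at [207, 221] ⇒ [207, 221]
  SqiV TAGCGGAG/6: at [33, 47, 71, 82, 115, 136, 198, 232] ⇒ [39, 53, 77, 88, 121, 142, 204, 238]
  OquIX CGTA/0: at [10, 26, 42, 67, 102, 155, 163, 167] ⇒ [10, 26, 42, 67, 102, 155, 163, 167]

All cut coordinates (distinct, sorted): [4, 9, 10, 23, 26, 39, 42, 53, 65, 67, 77, 88, 93, 102, 121, 132, 142, 149, 153, 155, 163, 167, 182, 194, 204, 207, 221, 238]

Fragment lengths:
  [0,4): 4 bp
  [4,9): 5 bp
  [9,10): 1 bp
  [10,23): 13 bp
  [23,26): 3 bp
  [26,39): 13 bp
  [39,42): 3 bp
  [42,53): 11 bp
  [53,65): 12 bp
  [65,67): 2 bp
  [67,77): 10 bp
  [77,88): 11 bp
  [88,93): 5 bp
  [93,102): 9 bp
  [102,121): 19 bp
  [121,132): 11 bp
  [132,142): 10 bp
  [142,149): 7 bp
  [149,153): 4 bp
  [153,155): 2 bp
  [155,163): 8 bp
  [163,167): 4 bp
  [167,182): 15 bp
  [182,194): 12 bp
  [194,204): 10 bp
  [204,207): 3 bp
  [207,221): 14 bp
  [221,238): 17 bp
  [238,244): 6 bp

[1,2,2,3,3,3,4,4,4,5,5,6,7,8,9,10,10,10,11,11,11,12,12,13,13,14,15,17,19]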